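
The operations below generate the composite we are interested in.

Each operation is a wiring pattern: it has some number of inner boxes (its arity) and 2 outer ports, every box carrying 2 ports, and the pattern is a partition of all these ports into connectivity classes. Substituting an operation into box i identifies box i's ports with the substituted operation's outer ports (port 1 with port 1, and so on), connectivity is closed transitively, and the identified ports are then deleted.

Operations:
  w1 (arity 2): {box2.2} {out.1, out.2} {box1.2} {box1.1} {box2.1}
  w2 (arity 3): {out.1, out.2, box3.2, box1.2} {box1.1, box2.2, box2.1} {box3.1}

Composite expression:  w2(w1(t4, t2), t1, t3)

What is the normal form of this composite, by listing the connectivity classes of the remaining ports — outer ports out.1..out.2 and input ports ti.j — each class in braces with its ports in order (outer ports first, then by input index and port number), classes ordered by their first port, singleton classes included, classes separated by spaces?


{out.1, out.2, t1.1, t1.2, t3.2} {t2.1} {t2.2} {t3.1} {t4.1} {t4.2}

Treat the ports identified at w2 as solder joints: merge, then drop.
after w1, the pattern on (t4, t2) reads {out.1, out.2} {t2.1} {t2.2} {t4.1} {t4.2} (out.j = its outer ports)
after w2, the pattern on (t4, t2, t1, t3) reads {out.1, out.2, t1.1, t1.2, t3.2} {t2.1} {t2.2} {t3.1} {t4.1} {t4.2} (out.j = its outer ports)


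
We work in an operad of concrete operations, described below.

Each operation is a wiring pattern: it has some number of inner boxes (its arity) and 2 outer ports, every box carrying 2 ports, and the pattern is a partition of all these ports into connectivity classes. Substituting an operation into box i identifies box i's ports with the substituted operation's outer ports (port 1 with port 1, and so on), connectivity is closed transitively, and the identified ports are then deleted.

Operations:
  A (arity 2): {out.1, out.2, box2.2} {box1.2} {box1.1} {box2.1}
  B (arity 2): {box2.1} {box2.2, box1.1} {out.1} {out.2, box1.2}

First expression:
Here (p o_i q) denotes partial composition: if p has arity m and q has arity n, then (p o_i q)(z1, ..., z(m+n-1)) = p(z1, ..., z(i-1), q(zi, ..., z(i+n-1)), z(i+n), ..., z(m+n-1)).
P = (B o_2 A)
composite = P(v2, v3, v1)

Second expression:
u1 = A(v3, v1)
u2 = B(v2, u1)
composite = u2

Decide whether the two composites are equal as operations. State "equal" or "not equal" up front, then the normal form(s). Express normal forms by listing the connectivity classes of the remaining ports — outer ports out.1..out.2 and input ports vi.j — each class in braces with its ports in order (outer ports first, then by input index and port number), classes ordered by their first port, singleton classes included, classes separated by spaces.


The first expression reduces to {out.1} {out.2, v2.2} {v1.1} {v1.2, v2.1} {v3.1} {v3.2}
The second expression reduces to {out.1} {out.2, v2.2} {v1.1} {v1.2, v2.1} {v3.1} {v3.2}
The forms coincide; equal.

equal — both sides give {out.1} {out.2, v2.2} {v1.1} {v1.2, v2.1} {v3.1} {v3.2}


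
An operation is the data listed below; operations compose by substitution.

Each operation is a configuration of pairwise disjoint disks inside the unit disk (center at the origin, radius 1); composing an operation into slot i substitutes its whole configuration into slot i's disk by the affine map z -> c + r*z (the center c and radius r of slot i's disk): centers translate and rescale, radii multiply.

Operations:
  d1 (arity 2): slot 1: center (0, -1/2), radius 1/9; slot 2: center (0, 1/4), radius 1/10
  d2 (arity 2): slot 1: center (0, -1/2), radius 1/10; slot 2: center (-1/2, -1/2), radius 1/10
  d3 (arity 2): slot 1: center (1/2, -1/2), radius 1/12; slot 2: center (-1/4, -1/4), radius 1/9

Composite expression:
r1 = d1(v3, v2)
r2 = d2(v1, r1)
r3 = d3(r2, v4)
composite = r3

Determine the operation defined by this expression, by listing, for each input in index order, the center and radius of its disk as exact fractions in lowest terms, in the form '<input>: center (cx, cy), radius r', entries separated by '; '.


Follow each v-input down from d3: c' goes to c + r*c', radius to r*r'.
v1: after 2 affine steps, its disk has center (1/2, -13/24), radius 1/120
v3: after 3 affine steps, its disk has center (11/24, -131/240), radius 1/1080
v2: after 3 affine steps, its disk has center (11/24, -259/480), radius 1/1200
v4: after 1 affine step, its disk has center (-1/4, -1/4), radius 1/9

v1: center (1/2, -13/24), radius 1/120; v2: center (11/24, -259/480), radius 1/1200; v3: center (11/24, -131/240), radius 1/1080; v4: center (-1/4, -1/4), radius 1/9


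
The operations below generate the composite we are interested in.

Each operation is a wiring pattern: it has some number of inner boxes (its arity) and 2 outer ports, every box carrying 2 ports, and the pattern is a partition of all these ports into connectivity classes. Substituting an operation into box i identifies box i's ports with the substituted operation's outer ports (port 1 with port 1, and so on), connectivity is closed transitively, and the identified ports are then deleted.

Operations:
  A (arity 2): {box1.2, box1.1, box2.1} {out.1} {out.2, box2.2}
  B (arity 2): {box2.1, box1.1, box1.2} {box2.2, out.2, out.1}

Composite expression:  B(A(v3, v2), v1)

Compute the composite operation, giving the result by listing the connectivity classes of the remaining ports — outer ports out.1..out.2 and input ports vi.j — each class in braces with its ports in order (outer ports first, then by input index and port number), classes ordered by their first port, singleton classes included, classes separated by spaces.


{out.1, out.2, v1.2} {v1.1, v2.2} {v2.1, v3.1, v3.2}

Reachability decides: close wires over B-identified ports.
the subtree at A composes to {out.1} {out.2, v2.2} {v2.1, v3.1, v3.2} on (v3, v2); out.j = own outer ports
the subtree at B composes to {out.1, out.2, v1.2} {v1.1, v2.2} {v2.1, v3.1, v3.2} on (v3, v2, v1); out.j = own outer ports


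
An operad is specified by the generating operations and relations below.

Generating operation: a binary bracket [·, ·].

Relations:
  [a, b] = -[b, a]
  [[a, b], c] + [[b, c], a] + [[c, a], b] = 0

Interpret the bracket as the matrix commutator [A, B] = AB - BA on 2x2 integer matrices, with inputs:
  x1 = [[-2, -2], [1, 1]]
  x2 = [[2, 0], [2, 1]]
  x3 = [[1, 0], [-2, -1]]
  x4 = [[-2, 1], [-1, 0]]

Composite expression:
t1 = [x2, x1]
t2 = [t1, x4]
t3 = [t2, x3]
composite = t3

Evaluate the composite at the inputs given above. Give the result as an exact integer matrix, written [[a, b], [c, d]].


[x2, x1] = [[4, -2], [-7, -4]]
[[x2, x1], x4] = [[9, 4], [22, -9]]
[[[x2, x1], x4], x3] = [[-8, -8], [80, 8]]

[[-8, -8], [80, 8]]


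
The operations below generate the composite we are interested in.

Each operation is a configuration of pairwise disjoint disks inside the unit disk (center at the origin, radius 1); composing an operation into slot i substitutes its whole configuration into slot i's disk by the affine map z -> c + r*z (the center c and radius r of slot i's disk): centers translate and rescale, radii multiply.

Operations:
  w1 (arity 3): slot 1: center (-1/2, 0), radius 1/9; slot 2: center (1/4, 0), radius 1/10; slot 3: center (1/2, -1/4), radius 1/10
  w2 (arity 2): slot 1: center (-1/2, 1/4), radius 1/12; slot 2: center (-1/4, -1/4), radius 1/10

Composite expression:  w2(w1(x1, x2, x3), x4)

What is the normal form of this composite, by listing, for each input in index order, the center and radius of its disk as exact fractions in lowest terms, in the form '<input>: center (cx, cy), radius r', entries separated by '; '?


x1: center (-13/24, 1/4), radius 1/108; x2: center (-23/48, 1/4), radius 1/120; x3: center (-11/24, 11/48), radius 1/120; x4: center (-1/4, -1/4), radius 1/10

Below w2, radii multiply path by path; the x-disk centers shift.
x1 passes through 2 substitutions, ending at center (-13/24, 1/4), radius 1/108
x2 passes through 2 substitutions, ending at center (-23/48, 1/4), radius 1/120
x3 passes through 2 substitutions, ending at center (-11/24, 11/48), radius 1/120
x4 passes through 1 substitution, ending at center (-1/4, -1/4), radius 1/10


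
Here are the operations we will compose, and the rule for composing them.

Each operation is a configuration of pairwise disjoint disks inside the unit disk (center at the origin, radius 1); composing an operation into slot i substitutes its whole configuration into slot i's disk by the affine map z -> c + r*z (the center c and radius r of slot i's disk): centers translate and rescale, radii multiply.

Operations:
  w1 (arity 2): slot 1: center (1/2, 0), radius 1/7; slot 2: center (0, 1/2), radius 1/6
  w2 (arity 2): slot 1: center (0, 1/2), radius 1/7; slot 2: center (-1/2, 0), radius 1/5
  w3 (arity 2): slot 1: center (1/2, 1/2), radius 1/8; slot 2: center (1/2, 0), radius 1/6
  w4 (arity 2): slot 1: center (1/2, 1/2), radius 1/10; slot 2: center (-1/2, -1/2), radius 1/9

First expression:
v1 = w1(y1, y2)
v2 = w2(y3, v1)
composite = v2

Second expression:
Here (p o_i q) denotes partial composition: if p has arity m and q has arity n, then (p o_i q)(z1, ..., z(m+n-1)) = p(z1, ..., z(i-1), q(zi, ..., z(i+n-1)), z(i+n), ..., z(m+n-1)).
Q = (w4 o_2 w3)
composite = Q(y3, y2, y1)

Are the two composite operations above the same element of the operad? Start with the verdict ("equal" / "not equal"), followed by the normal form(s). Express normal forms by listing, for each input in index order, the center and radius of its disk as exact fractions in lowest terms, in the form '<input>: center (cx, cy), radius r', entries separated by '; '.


not equal; first: y1: center (-2/5, 0), radius 1/35; y2: center (-1/2, 1/10), radius 1/30; y3: center (0, 1/2), radius 1/7; second: y1: center (-4/9, -1/2), radius 1/54; y2: center (-4/9, -4/9), radius 1/72; y3: center (1/2, 1/2), radius 1/10

The first composite normalizes to y1: center (-2/5, 0), radius 1/35; y2: center (-1/2, 1/10), radius 1/30; y3: center (0, 1/2), radius 1/7
The second composite normalizes to y1: center (-4/9, -1/2), radius 1/54; y2: center (-4/9, -4/9), radius 1/72; y3: center (1/2, 1/2), radius 1/10
They disagree, so not equal.


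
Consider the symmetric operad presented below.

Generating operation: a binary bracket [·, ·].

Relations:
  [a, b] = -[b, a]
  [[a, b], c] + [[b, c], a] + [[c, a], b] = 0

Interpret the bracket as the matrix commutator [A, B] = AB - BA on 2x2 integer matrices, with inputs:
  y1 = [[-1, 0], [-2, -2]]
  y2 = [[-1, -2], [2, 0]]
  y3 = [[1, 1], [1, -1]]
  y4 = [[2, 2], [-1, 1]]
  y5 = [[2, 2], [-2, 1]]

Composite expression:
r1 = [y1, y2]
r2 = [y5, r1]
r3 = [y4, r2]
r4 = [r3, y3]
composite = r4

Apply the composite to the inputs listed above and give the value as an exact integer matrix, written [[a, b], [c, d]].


[[38, 32], [-108, -38]]

[y1, y2] = [[-4, -2], [0, 4]]
[y5, [y1, y2]] = [[-4, 14], [16, 4]]
[y4, [y5, [y1, y2]]] = [[46, 30], [-8, -46]]
[[y4, [y5, [y1, y2]]], y3] = [[38, 32], [-108, -38]]


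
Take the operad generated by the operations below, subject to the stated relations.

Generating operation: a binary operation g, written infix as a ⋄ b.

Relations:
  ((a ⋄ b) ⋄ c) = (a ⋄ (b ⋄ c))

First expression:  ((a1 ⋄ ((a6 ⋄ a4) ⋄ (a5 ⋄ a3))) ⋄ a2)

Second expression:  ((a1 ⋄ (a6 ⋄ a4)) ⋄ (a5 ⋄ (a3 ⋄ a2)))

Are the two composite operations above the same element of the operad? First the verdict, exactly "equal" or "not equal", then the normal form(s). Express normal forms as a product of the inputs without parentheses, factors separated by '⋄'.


equal — both sides give a1 ⋄ a6 ⋄ a4 ⋄ a5 ⋄ a3 ⋄ a2

In normal form, the first expression is a1 ⋄ a6 ⋄ a4 ⋄ a5 ⋄ a3 ⋄ a2
In normal form, the second expression is a1 ⋄ a6 ⋄ a4 ⋄ a5 ⋄ a3 ⋄ a2
Both agree, so they are equal.


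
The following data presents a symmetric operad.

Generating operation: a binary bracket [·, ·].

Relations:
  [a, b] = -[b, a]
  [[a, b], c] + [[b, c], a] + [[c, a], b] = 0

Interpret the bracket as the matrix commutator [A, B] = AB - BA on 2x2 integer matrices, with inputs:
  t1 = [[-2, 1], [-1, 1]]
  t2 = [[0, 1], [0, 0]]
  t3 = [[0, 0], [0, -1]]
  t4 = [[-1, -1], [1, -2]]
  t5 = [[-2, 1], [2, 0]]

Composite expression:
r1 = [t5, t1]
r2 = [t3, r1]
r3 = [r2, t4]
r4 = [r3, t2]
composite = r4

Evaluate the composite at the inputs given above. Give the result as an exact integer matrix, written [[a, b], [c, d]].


[[-8, 18], [0, 8]]

[t5, t1] = [[-3, 1], [-8, 3]]
[t3, [t5, t1]] = [[0, 1], [8, 0]]
[[t3, [t5, t1]], t4] = [[9, -1], [8, -9]]
[[[t3, [t5, t1]], t4], t2] = [[-8, 18], [0, 8]]


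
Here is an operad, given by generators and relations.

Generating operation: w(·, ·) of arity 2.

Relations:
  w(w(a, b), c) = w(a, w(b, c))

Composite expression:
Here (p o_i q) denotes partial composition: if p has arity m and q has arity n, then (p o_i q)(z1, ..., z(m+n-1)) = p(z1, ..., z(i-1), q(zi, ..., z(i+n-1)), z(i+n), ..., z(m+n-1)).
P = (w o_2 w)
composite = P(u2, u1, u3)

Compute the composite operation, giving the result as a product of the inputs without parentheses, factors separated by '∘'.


u2 ∘ u1 ∘ u3


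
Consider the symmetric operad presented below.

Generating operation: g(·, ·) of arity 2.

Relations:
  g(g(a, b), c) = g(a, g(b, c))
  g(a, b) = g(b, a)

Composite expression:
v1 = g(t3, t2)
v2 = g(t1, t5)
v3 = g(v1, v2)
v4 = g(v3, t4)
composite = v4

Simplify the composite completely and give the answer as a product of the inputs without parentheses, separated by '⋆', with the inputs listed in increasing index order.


t1 ⋆ t2 ⋆ t3 ⋆ t4 ⋆ t5

Both nesting and order wash out for g; what remains is which t's occur.
g(t3, t2) unparenthesizes to t3 ⋆ t2
g(t1, t5) unparenthesizes to t1 ⋆ t5
g(g(t3, t2), g(t1, t5)) unparenthesizes to t3 ⋆ t2 ⋆ t1 ⋆ t5
g(g(g(t3, t2), g(t1, t5)), t4) unparenthesizes to t3 ⋆ t2 ⋆ t1 ⋆ t5 ⋆ t4
putting the inputs in ascending order: t1 ⋆ t2 ⋆ t3 ⋆ t4 ⋆ t5


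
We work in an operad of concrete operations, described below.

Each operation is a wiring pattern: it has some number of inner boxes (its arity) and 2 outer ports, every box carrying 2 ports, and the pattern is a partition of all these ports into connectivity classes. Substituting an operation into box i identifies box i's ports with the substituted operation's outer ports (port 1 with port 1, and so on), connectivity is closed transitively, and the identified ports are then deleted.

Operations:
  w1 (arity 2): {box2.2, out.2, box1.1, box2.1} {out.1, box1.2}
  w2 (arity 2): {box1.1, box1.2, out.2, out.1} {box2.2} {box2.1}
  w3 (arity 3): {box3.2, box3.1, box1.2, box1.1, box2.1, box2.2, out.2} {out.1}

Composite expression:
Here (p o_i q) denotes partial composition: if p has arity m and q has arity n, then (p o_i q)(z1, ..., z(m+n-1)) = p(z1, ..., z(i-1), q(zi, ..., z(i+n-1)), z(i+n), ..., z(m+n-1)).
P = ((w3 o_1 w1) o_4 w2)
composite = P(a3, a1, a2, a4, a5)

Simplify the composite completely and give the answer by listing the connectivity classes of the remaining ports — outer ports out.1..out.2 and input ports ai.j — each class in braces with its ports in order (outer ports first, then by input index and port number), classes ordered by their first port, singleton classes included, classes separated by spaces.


{out.1} {out.2, a1.1, a1.2, a2.1, a2.2, a3.1, a3.2, a4.1, a4.2} {a5.1} {a5.2}

Reachability decides: close wires over w3-identified ports.
through w1, on inputs (a3, a1): {out.1, a3.2} {out.2, a1.1, a1.2, a3.1} (out.j = stage outer ports)
through w2, on inputs (a4, a5): {out.1, out.2, a4.1, a4.2} {a5.1} {a5.2} (out.j = stage outer ports)
through w3, on inputs (a3, a1, a2, a4, a5): {out.1} {out.2, a1.1, a1.2, a2.1, a2.2, a3.1, a3.2, a4.1, a4.2} {a5.1} {a5.2} (out.j = stage outer ports)


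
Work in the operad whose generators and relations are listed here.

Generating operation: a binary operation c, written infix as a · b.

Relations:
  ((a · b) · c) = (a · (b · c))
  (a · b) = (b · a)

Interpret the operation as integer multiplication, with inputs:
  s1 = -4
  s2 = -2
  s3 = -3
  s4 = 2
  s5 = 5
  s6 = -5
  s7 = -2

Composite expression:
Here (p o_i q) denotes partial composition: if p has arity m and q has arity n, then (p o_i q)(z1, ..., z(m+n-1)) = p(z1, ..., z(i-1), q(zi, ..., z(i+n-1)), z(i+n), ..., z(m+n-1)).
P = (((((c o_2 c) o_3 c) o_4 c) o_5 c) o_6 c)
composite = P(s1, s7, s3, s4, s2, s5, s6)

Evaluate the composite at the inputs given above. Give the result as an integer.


-2400

(s5 · s6) = -25
(s2 · (s5 · s6)) = 50
(s4 · (s2 · (s5 · s6))) = 100
(s3 · (s4 · (s2 · (s5 · s6)))) = -300
(s7 · (s3 · (s4 · (s2 · (s5 · s6))))) = 600
(s1 · (s7 · (s3 · (s4 · (s2 · (s5 · s6)))))) = -2400


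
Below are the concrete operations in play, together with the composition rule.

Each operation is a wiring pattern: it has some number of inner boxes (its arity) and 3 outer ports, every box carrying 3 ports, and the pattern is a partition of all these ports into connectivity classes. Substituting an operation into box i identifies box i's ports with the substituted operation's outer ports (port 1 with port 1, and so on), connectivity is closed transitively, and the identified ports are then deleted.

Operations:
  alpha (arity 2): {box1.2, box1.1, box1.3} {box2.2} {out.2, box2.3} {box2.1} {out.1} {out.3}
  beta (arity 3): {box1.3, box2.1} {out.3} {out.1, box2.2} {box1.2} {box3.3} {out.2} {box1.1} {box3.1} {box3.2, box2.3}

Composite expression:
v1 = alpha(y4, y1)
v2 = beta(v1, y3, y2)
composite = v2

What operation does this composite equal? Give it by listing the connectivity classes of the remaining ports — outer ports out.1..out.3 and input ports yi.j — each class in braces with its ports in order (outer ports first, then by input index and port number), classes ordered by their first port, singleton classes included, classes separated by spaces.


Reachability decides: close wires over beta-identified ports.
through alpha, on inputs (y4, y1): {out.1} {out.2, y1.3} {out.3} {y1.1} {y1.2} {y4.1, y4.2, y4.3} (out.j = stage outer ports)
through beta, on inputs (y4, y1, y3, y2): {out.1, y3.2} {out.2} {out.3} {y1.1} {y1.2} {y1.3} {y2.1} {y2.2, y3.3} {y2.3} {y3.1} {y4.1, y4.2, y4.3} (out.j = stage outer ports)

{out.1, y3.2} {out.2} {out.3} {y1.1} {y1.2} {y1.3} {y2.1} {y2.2, y3.3} {y2.3} {y3.1} {y4.1, y4.2, y4.3}


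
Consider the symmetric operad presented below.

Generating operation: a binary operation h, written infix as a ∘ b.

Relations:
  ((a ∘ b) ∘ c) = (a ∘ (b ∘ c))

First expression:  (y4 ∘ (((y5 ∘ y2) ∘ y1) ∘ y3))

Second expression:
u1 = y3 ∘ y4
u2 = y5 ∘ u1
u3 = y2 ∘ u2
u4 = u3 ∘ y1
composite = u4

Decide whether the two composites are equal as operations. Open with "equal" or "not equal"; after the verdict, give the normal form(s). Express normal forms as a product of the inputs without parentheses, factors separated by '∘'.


The first expression, normalized: y4 ∘ y5 ∘ y2 ∘ y1 ∘ y3
The second expression, normalized: y2 ∘ y5 ∘ y3 ∘ y4 ∘ y1
The forms do not match — not equal.

not equal: they reduce to y4 ∘ y5 ∘ y2 ∘ y1 ∘ y3 and y2 ∘ y5 ∘ y3 ∘ y4 ∘ y1


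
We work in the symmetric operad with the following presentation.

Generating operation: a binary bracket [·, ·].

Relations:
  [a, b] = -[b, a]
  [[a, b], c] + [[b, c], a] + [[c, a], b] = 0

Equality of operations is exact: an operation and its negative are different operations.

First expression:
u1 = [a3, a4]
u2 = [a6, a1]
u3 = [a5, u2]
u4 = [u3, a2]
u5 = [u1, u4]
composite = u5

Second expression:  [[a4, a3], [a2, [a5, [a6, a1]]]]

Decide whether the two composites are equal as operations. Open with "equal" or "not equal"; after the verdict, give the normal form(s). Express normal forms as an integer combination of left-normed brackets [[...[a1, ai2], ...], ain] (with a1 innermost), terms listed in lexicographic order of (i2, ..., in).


equal: each reduces to -[[[[[a1, a6], a5], a2], a3], a4] + [[[[[a1, a6], a5], a2], a4], a3]


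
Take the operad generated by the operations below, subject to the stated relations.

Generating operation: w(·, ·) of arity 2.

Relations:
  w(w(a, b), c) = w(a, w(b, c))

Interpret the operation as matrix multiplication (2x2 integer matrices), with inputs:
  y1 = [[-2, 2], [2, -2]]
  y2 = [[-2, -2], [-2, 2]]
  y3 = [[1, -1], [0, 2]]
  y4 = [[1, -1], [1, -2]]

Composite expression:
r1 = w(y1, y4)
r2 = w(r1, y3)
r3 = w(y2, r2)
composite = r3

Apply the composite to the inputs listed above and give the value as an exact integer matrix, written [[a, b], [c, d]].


[[0, 0], [0, 16]]

w(y1, y4) = [[0, -2], [0, 2]]
w(w(y1, y4), y3) = [[0, -4], [0, 4]]
w(y2, w(w(y1, y4), y3)) = [[0, 0], [0, 16]]


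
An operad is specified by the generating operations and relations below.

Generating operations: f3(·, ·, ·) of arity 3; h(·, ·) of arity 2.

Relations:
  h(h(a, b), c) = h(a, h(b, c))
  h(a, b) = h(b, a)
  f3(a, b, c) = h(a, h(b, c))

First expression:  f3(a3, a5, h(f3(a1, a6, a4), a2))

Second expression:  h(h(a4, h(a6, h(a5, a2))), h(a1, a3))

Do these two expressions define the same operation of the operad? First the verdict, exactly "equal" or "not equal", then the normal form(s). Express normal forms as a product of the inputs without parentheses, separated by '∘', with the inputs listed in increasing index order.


equal; both compose to a1 ∘ a2 ∘ a3 ∘ a4 ∘ a5 ∘ a6


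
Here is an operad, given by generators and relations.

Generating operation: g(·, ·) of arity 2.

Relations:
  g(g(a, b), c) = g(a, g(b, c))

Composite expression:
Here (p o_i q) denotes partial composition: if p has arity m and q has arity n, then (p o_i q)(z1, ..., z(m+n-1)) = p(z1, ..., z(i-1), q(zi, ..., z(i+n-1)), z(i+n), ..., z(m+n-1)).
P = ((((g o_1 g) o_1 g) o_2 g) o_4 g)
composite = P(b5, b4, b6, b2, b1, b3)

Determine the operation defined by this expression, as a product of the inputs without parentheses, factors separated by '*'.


b5 * b4 * b6 * b2 * b1 * b3

Associativity of g dissolves the nesting; only the b-input order survives.
g(b4, b6) collapses to b4 * b6
g(b5, g(b4, b6)) collapses to b5 * b4 * b6
g(b2, b1) collapses to b2 * b1
g(g(b5, g(b4, b6)), g(b2, b1)) collapses to b5 * b4 * b6 * b2 * b1
g(g(g(b5, g(b4, b6)), g(b2, b1)), b3) collapses to b5 * b4 * b6 * b2 * b1 * b3


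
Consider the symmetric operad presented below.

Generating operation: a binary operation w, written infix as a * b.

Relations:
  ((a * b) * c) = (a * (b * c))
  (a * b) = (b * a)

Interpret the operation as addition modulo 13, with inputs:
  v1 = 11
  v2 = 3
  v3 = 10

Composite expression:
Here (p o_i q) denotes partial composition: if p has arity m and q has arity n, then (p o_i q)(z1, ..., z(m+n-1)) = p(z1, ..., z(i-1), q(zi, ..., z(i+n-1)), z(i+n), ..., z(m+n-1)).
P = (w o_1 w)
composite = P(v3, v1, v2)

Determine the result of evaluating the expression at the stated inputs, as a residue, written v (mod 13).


(v3 * v1) = 8
((v3 * v1) * v2) = 11

11 (mod 13)


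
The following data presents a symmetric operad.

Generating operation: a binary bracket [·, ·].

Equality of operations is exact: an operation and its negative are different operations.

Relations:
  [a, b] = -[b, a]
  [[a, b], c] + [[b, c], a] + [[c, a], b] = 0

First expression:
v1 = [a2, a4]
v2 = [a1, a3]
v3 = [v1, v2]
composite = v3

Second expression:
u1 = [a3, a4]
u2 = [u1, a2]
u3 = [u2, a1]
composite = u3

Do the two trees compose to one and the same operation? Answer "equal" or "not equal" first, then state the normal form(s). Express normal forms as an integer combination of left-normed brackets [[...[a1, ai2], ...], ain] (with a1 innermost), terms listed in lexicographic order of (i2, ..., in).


not equal; the first gives -[[[a1, a3], a2], a4] + [[[a1, a3], a4], a2] and the second [[[a1, a2], a3], a4] - [[[a1, a2], a4], a3] - [[[a1, a3], a4], a2] + [[[a1, a4], a3], a2]

Normal form of the first expression: -[[[a1, a3], a2], a4] + [[[a1, a3], a4], a2]
Normal form of the second expression: [[[a1, a2], a3], a4] - [[[a1, a2], a4], a3] - [[[a1, a3], a4], a2] + [[[a1, a4], a3], a2]
Distinct normal forms: not equal.


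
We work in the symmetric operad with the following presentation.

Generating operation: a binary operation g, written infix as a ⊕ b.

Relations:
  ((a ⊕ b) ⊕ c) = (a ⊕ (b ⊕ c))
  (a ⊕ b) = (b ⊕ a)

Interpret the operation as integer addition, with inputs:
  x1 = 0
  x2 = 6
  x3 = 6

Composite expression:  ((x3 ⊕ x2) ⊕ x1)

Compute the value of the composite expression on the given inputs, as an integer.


12

(x3 ⊕ x2) = 12
((x3 ⊕ x2) ⊕ x1) = 12


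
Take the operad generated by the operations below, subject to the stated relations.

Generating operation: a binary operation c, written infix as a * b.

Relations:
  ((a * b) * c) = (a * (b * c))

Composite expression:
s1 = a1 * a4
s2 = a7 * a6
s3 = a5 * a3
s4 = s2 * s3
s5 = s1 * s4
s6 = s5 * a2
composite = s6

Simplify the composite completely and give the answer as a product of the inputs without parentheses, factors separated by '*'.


a1 * a4 * a7 * a6 * a5 * a3 * a2

Every regrouping of c is equal, so read the a-inputs in written order.
(a1 * a4) reduces to a1 * a4
(a7 * a6) reduces to a7 * a6
(a5 * a3) reduces to a5 * a3
((a7 * a6) * (a5 * a3)) reduces to a7 * a6 * a5 * a3
((a1 * a4) * ((a7 * a6) * (a5 * a3))) reduces to a1 * a4 * a7 * a6 * a5 * a3
(((a1 * a4) * ((a7 * a6) * (a5 * a3))) * a2) reduces to a1 * a4 * a7 * a6 * a5 * a3 * a2


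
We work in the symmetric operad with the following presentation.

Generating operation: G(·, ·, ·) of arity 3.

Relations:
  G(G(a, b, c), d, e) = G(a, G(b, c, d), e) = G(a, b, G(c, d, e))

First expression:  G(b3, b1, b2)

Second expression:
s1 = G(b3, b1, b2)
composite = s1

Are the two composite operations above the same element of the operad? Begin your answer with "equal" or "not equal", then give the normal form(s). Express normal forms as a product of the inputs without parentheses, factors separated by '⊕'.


equal: each reduces to b3 ⊕ b1 ⊕ b2

Reducing the first expression gives b3 ⊕ b1 ⊕ b2
Reducing the second expression gives b3 ⊕ b1 ⊕ b2
Identical normal forms: equal.


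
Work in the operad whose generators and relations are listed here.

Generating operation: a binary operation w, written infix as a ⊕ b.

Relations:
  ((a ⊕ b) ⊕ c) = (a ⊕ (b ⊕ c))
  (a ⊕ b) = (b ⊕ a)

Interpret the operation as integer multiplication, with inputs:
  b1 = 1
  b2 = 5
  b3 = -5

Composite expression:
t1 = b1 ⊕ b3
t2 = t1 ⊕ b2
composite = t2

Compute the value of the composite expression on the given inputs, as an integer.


-25

(b1 ⊕ b3) = -5
((b1 ⊕ b3) ⊕ b2) = -25


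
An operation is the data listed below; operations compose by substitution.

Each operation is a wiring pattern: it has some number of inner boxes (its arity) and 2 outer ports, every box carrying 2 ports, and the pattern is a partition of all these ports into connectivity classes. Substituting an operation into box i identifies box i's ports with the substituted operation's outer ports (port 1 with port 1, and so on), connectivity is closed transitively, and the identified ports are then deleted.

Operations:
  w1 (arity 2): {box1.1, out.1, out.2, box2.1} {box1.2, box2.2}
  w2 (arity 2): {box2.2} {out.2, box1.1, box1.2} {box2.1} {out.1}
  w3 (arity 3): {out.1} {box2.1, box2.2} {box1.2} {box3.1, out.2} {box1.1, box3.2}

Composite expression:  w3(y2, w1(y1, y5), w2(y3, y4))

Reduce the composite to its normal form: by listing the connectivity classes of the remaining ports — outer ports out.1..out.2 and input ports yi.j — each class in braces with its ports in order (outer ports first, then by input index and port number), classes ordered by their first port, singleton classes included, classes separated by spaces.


{out.1} {out.2} {y1.1, y5.1} {y1.2, y5.2} {y2.1, y3.1, y3.2} {y2.2} {y4.1} {y4.2}

Two ports join when wires chain via w3-identified ports.
through w1, on inputs (y1, y5): {out.1, out.2, y1.1, y5.1} {y1.2, y5.2} (out.j = stage outer ports)
through w2, on inputs (y3, y4): {out.1} {out.2, y3.1, y3.2} {y4.1} {y4.2} (out.j = stage outer ports)
through w3, on inputs (y2, y1, y5, y3, y4): {out.1} {out.2} {y1.1, y5.1} {y1.2, y5.2} {y2.1, y3.1, y3.2} {y2.2} {y4.1} {y4.2} (out.j = stage outer ports)


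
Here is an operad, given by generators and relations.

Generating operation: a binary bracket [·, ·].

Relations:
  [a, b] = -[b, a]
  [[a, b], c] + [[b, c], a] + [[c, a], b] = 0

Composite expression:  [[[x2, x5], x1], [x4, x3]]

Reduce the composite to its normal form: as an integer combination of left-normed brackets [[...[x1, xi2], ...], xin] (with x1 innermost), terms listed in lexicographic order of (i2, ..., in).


[[[[x1, x2], x5], x3], x4] - [[[[x1, x2], x5], x4], x3] - [[[[x1, x5], x2], x3], x4] + [[[[x1, x5], x2], x4], x3]


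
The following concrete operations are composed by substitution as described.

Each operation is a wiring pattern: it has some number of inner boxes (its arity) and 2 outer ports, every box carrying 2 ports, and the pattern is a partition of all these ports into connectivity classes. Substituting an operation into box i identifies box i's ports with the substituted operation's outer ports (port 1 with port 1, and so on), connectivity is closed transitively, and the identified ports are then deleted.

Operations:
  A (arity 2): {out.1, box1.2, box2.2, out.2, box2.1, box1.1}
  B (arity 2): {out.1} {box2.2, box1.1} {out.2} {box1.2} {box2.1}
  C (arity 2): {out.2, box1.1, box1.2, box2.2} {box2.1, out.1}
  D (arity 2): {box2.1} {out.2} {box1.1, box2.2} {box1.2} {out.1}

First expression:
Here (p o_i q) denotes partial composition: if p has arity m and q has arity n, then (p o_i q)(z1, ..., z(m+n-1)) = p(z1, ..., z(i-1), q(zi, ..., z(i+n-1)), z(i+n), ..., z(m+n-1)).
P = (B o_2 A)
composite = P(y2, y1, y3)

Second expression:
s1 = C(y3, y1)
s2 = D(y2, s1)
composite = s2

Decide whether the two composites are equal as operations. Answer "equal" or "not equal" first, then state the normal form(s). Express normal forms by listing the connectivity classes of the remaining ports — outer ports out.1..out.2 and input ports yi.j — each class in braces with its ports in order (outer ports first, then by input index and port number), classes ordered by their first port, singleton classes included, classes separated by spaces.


not equal; the first gives {out.1} {out.2} {y1.1, y1.2, y2.1, y3.1, y3.2} {y2.2} and the second {out.1} {out.2} {y1.1} {y1.2, y2.1, y3.1, y3.2} {y2.2}

The first expression reduces to {out.1} {out.2} {y1.1, y1.2, y2.1, y3.1, y3.2} {y2.2}
The second expression reduces to {out.1} {out.2} {y1.1} {y1.2, y2.1, y3.1, y3.2} {y2.2}
The normal forms differ: not equal.


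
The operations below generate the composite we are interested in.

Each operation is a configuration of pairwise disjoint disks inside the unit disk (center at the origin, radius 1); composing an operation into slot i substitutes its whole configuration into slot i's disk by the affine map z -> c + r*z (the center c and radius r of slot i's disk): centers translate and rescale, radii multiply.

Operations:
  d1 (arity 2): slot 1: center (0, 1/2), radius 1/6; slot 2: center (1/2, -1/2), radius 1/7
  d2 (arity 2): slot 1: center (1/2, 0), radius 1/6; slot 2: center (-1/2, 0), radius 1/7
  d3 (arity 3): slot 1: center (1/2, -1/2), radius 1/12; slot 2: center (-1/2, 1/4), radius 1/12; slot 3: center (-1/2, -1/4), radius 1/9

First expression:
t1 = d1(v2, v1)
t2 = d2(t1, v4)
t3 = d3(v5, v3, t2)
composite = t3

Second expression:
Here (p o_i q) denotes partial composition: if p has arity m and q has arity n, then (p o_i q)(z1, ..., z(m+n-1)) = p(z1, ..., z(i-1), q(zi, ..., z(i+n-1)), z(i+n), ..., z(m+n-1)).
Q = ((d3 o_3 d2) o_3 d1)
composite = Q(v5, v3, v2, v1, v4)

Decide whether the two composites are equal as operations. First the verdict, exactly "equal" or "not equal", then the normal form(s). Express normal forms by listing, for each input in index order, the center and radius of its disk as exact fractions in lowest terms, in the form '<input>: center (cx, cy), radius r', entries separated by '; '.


In normal form, the first expression is v1: center (-47/108, -7/27), radius 1/378; v2: center (-4/9, -13/54), radius 1/324; v3: center (-1/2, 1/4), radius 1/12; v4: center (-5/9, -1/4), radius 1/63; v5: center (1/2, -1/2), radius 1/12
In normal form, the second expression is v1: center (-47/108, -7/27), radius 1/378; v2: center (-4/9, -13/54), radius 1/324; v3: center (-1/2, 1/4), radius 1/12; v4: center (-5/9, -1/4), radius 1/63; v5: center (1/2, -1/2), radius 1/12
Both agree, so they are equal.

equal: each reduces to v1: center (-47/108, -7/27), radius 1/378; v2: center (-4/9, -13/54), radius 1/324; v3: center (-1/2, 1/4), radius 1/12; v4: center (-5/9, -1/4), radius 1/63; v5: center (1/2, -1/2), radius 1/12


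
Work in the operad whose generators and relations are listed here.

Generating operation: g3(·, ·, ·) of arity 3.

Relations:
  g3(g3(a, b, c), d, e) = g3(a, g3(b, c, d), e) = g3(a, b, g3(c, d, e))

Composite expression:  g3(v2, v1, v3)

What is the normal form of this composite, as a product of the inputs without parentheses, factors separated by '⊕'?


v2 ⊕ v1 ⊕ v3


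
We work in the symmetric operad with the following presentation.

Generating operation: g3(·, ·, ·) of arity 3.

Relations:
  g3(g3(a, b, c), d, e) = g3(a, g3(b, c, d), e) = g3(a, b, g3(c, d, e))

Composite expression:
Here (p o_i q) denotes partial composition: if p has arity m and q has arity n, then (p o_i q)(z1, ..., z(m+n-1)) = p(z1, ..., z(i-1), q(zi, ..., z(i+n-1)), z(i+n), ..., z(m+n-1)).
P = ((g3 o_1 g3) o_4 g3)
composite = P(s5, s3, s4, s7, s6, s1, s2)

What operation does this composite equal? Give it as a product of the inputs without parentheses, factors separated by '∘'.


s5 ∘ s3 ∘ s4 ∘ s7 ∘ s6 ∘ s1 ∘ s2

Every regrouping of g3 is equal, so read the s-inputs in written order.
g3(s5, s3, s4) flattens to s5 ∘ s3 ∘ s4
g3(s7, s6, s1) flattens to s7 ∘ s6 ∘ s1
g3(g3(s5, s3, s4), g3(s7, s6, s1), s2) flattens to s5 ∘ s3 ∘ s4 ∘ s7 ∘ s6 ∘ s1 ∘ s2


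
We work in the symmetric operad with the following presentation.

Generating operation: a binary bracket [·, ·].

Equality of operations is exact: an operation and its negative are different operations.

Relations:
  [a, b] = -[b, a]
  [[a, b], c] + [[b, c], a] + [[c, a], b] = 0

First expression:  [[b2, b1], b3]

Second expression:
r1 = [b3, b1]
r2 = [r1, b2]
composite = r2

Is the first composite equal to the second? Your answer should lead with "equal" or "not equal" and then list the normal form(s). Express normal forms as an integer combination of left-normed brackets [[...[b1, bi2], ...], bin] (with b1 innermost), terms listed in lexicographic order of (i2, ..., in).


not equal; first: -[[b1, b2], b3]; second: -[[b1, b3], b2]


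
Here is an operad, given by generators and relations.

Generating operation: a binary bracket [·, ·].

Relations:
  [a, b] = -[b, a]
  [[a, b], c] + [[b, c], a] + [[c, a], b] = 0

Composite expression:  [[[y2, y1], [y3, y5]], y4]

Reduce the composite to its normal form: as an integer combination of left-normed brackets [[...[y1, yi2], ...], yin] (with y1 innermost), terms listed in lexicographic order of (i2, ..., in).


In the tensor algebra, words opening y1 carry the y1-anchored form.
Composite bracket: [[[y2, y1], [y3, y5]], y4]
Full expansion: 16 signed words from ab - ba (2^4 = 16).
The y1-initial words carry the normal form:
  from y1y2y3y5y4, sign -1: term -[[[[y1, y2], y3], y5], y4]
  from y1y2y5y3y4, sign +1: term +[[[[y1, y2], y5], y3], y4]

-[[[[y1, y2], y3], y5], y4] + [[[[y1, y2], y5], y3], y4]


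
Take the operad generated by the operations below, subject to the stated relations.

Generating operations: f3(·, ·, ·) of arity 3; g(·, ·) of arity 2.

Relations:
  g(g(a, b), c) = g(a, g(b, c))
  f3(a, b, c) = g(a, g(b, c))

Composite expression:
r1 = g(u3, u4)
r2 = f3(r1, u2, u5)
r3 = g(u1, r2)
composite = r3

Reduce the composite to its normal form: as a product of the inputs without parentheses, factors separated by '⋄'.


u1 ⋄ u3 ⋄ u4 ⋄ u2 ⋄ u5

Under associativity of g, the answer is the u's in reading order.
g(u3, u4) collapses to u3 ⋄ u4
f3(g(u3, u4), u2, u5) collapses to u3 ⋄ u4 ⋄ u2 ⋄ u5
g(u1, f3(g(u3, u4), u2, u5)) collapses to u1 ⋄ u3 ⋄ u4 ⋄ u2 ⋄ u5


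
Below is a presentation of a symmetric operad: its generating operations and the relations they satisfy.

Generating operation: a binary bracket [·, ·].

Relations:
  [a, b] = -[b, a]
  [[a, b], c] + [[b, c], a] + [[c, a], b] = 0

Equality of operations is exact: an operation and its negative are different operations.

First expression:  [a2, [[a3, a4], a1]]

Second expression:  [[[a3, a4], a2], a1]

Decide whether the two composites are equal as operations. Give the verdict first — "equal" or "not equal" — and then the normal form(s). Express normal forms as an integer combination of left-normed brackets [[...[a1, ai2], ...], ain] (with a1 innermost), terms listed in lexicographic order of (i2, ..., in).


not equal — first [[[a1, a3], a4], a2] - [[[a1, a4], a3], a2], second [[[a1, a2], a3], a4] - [[[a1, a2], a4], a3] - [[[a1, a3], a4], a2] + [[[a1, a4], a3], a2]


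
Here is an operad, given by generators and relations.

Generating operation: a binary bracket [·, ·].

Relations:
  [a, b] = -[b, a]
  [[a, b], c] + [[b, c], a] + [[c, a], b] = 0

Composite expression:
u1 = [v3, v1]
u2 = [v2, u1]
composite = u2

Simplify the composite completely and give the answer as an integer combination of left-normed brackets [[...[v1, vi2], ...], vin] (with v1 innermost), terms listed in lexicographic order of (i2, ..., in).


[[v1, v3], v2]


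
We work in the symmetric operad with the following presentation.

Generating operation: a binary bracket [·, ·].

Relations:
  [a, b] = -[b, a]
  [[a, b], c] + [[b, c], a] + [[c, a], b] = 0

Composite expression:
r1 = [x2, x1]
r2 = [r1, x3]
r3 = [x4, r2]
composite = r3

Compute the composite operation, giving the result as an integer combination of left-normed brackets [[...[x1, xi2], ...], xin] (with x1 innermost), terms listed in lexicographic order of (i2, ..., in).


[[[x1, x2], x3], x4]

Skip Jacobi rewriting: expand, keep x1-initial words, read off terms.
Composite bracket: [x4, [[x2, x1], x3]]
Each bracket splits as ab - ba, giving 8 signed words (2^3 = 8).
Words beginning with x1 determine it all:
  sign of x1x2x3x4 is +1, so it contributes +[[[x1, x2], x3], x4]


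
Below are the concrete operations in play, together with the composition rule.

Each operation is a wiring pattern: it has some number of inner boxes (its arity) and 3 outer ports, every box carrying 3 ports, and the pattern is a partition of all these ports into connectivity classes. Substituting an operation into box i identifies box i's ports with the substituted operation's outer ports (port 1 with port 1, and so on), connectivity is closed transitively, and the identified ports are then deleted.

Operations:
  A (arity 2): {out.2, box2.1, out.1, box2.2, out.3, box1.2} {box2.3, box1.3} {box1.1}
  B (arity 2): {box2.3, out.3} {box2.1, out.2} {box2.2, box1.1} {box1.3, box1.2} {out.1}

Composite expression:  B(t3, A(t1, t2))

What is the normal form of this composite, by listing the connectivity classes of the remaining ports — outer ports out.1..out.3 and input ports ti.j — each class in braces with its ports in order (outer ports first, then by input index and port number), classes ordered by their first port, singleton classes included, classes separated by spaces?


{out.1} {out.2, out.3, t1.2, t2.1, t2.2, t3.1} {t1.1} {t1.3, t2.3} {t3.2, t3.3}

Treat the ports identified at B as solder joints: merge, then drop.
after A, the pattern on (t1, t2) reads {out.1, out.2, out.3, t1.2, t2.1, t2.2} {t1.1} {t1.3, t2.3} (out.j = its outer ports)
after B, the pattern on (t3, t1, t2) reads {out.1} {out.2, out.3, t1.2, t2.1, t2.2, t3.1} {t1.1} {t1.3, t2.3} {t3.2, t3.3} (out.j = its outer ports)
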